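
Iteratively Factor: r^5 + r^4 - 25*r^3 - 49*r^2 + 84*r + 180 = (r - 5)*(r^4 + 6*r^3 + 5*r^2 - 24*r - 36) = (r - 5)*(r - 2)*(r^3 + 8*r^2 + 21*r + 18) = (r - 5)*(r - 2)*(r + 2)*(r^2 + 6*r + 9) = (r - 5)*(r - 2)*(r + 2)*(r + 3)*(r + 3)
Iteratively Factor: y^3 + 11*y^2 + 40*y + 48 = (y + 4)*(y^2 + 7*y + 12) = (y + 4)^2*(y + 3)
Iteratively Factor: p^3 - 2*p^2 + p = (p - 1)*(p^2 - p) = (p - 1)^2*(p)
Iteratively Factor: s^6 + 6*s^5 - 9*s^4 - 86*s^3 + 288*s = (s - 2)*(s^5 + 8*s^4 + 7*s^3 - 72*s^2 - 144*s) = s*(s - 2)*(s^4 + 8*s^3 + 7*s^2 - 72*s - 144) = s*(s - 2)*(s + 3)*(s^3 + 5*s^2 - 8*s - 48) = s*(s - 2)*(s + 3)*(s + 4)*(s^2 + s - 12) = s*(s - 2)*(s + 3)*(s + 4)^2*(s - 3)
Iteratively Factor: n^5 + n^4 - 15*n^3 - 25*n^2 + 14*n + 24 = (n - 4)*(n^4 + 5*n^3 + 5*n^2 - 5*n - 6) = (n - 4)*(n + 1)*(n^3 + 4*n^2 + n - 6) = (n - 4)*(n + 1)*(n + 3)*(n^2 + n - 2) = (n - 4)*(n + 1)*(n + 2)*(n + 3)*(n - 1)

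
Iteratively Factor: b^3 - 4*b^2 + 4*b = (b)*(b^2 - 4*b + 4) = b*(b - 2)*(b - 2)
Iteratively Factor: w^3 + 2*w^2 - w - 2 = (w - 1)*(w^2 + 3*w + 2) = (w - 1)*(w + 1)*(w + 2)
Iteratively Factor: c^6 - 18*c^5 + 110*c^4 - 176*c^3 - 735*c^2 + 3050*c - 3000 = (c - 5)*(c^5 - 13*c^4 + 45*c^3 + 49*c^2 - 490*c + 600) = (c - 5)^2*(c^4 - 8*c^3 + 5*c^2 + 74*c - 120) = (c - 5)^2*(c + 3)*(c^3 - 11*c^2 + 38*c - 40) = (c - 5)^2*(c - 4)*(c + 3)*(c^2 - 7*c + 10) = (c - 5)^2*(c - 4)*(c - 2)*(c + 3)*(c - 5)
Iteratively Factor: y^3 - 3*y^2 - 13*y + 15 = (y - 1)*(y^2 - 2*y - 15) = (y - 5)*(y - 1)*(y + 3)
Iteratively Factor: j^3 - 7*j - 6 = (j + 2)*(j^2 - 2*j - 3) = (j - 3)*(j + 2)*(j + 1)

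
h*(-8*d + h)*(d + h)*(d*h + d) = -8*d^3*h^2 - 8*d^3*h - 7*d^2*h^3 - 7*d^2*h^2 + d*h^4 + d*h^3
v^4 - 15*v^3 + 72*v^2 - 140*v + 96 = (v - 8)*(v - 3)*(v - 2)^2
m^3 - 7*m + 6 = (m - 2)*(m - 1)*(m + 3)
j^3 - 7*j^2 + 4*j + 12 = (j - 6)*(j - 2)*(j + 1)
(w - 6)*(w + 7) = w^2 + w - 42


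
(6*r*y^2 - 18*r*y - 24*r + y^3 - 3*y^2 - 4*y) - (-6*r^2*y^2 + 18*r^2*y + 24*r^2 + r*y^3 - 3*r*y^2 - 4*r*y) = 6*r^2*y^2 - 18*r^2*y - 24*r^2 - r*y^3 + 9*r*y^2 - 14*r*y - 24*r + y^3 - 3*y^2 - 4*y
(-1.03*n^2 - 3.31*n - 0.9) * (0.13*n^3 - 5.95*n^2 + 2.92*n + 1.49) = -0.1339*n^5 + 5.6982*n^4 + 16.5699*n^3 - 5.8449*n^2 - 7.5599*n - 1.341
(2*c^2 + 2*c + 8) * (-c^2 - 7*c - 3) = -2*c^4 - 16*c^3 - 28*c^2 - 62*c - 24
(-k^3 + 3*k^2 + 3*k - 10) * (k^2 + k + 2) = -k^5 + 2*k^4 + 4*k^3 - k^2 - 4*k - 20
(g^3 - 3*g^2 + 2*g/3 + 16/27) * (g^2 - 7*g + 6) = g^5 - 10*g^4 + 83*g^3/3 - 596*g^2/27 - 4*g/27 + 32/9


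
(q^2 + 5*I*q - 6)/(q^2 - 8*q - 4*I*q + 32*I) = (q^2 + 5*I*q - 6)/(q^2 - 8*q - 4*I*q + 32*I)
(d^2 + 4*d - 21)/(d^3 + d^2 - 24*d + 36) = (d + 7)/(d^2 + 4*d - 12)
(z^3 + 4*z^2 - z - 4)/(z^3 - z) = (z + 4)/z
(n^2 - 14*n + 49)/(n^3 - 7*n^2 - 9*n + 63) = (n - 7)/(n^2 - 9)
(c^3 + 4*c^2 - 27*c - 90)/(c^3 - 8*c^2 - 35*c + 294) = (c^2 - 2*c - 15)/(c^2 - 14*c + 49)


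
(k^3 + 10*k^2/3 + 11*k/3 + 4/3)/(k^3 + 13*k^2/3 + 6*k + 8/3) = (k + 1)/(k + 2)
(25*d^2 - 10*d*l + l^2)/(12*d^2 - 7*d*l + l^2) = (25*d^2 - 10*d*l + l^2)/(12*d^2 - 7*d*l + l^2)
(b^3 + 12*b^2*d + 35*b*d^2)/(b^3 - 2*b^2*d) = (b^2 + 12*b*d + 35*d^2)/(b*(b - 2*d))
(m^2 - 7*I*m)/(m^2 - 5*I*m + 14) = m/(m + 2*I)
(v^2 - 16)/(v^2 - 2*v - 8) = (v + 4)/(v + 2)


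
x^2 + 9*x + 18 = (x + 3)*(x + 6)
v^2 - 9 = (v - 3)*(v + 3)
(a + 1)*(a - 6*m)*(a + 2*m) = a^3 - 4*a^2*m + a^2 - 12*a*m^2 - 4*a*m - 12*m^2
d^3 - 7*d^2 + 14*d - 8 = (d - 4)*(d - 2)*(d - 1)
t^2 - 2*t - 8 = (t - 4)*(t + 2)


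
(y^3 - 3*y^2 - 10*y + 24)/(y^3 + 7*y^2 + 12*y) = (y^2 - 6*y + 8)/(y*(y + 4))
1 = 1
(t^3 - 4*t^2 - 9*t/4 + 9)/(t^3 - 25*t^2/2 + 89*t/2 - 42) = (t + 3/2)/(t - 7)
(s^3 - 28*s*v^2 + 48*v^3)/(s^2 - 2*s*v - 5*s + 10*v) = (s^2 + 2*s*v - 24*v^2)/(s - 5)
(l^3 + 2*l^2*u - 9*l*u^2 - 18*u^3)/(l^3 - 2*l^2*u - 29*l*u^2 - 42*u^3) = (-l + 3*u)/(-l + 7*u)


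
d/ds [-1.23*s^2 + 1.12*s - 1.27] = 1.12 - 2.46*s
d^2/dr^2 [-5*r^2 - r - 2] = -10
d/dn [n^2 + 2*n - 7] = 2*n + 2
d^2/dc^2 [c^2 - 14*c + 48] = 2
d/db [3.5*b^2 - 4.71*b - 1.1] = 7.0*b - 4.71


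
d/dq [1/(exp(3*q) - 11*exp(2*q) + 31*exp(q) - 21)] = (-3*exp(2*q) + 22*exp(q) - 31)*exp(q)/(exp(3*q) - 11*exp(2*q) + 31*exp(q) - 21)^2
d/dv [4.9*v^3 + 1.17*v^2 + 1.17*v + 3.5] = 14.7*v^2 + 2.34*v + 1.17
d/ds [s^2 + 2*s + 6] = 2*s + 2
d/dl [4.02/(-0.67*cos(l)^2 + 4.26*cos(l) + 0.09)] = (17.1252 - 5.3868*cos(l))*sin(l)/(-0.67*cos(l)^2 + 4.26*cos(l) + 0.09)^2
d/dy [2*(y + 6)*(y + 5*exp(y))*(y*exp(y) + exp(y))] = 2*(y^3 + 10*y^2*exp(y) + 10*y^2 + 80*y*exp(y) + 20*y + 95*exp(y) + 6)*exp(y)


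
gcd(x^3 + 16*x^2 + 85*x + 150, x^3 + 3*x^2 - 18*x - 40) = x + 5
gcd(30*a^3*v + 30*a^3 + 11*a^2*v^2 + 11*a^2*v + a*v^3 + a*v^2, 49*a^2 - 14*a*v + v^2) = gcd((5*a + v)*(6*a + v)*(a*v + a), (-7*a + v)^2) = 1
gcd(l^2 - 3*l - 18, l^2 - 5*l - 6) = l - 6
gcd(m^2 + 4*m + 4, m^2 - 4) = m + 2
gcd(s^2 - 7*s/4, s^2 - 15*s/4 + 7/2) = s - 7/4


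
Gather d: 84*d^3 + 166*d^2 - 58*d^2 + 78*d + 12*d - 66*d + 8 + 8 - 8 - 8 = 84*d^3 + 108*d^2 + 24*d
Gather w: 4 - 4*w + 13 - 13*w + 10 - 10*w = 27 - 27*w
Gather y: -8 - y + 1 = -y - 7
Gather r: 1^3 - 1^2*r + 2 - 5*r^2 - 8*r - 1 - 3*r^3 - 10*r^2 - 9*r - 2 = -3*r^3 - 15*r^2 - 18*r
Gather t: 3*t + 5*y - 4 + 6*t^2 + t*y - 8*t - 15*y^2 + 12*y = 6*t^2 + t*(y - 5) - 15*y^2 + 17*y - 4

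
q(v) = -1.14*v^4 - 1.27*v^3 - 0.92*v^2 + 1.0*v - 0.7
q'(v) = -4.56*v^3 - 3.81*v^2 - 1.84*v + 1.0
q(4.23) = -474.03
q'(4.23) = -420.09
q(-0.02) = -0.72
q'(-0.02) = 1.04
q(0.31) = -0.53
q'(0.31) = -0.07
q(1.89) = -25.22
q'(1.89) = -46.87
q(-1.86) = -11.22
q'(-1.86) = 20.58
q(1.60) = -14.13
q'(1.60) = -30.38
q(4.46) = -578.28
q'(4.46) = -487.54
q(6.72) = -2745.71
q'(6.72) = -1567.22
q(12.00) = -25954.78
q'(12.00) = -8449.40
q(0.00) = -0.70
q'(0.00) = 1.00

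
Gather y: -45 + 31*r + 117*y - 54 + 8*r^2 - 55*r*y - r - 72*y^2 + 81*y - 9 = 8*r^2 + 30*r - 72*y^2 + y*(198 - 55*r) - 108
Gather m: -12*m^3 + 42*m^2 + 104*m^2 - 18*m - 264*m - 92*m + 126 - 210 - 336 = -12*m^3 + 146*m^2 - 374*m - 420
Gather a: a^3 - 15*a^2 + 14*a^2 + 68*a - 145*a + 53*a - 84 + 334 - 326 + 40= a^3 - a^2 - 24*a - 36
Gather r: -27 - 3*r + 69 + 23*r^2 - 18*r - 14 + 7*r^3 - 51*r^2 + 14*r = 7*r^3 - 28*r^2 - 7*r + 28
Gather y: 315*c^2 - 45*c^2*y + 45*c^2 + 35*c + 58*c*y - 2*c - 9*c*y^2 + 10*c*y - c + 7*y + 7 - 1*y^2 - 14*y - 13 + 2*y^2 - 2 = 360*c^2 + 32*c + y^2*(1 - 9*c) + y*(-45*c^2 + 68*c - 7) - 8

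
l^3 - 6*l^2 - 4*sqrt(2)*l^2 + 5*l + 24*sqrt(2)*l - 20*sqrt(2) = (l - 5)*(l - 1)*(l - 4*sqrt(2))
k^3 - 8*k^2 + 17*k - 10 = (k - 5)*(k - 2)*(k - 1)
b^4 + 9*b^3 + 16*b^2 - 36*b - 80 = (b - 2)*(b + 2)*(b + 4)*(b + 5)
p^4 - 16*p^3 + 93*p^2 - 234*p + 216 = (p - 6)*(p - 4)*(p - 3)^2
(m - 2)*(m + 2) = m^2 - 4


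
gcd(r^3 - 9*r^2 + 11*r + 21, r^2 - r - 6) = r - 3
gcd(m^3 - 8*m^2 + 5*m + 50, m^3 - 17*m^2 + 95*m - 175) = m^2 - 10*m + 25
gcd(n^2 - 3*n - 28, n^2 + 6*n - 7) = 1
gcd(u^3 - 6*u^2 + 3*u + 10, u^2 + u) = u + 1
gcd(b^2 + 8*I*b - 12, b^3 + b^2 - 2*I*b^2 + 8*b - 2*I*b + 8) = b + 2*I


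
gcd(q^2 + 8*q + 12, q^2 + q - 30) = q + 6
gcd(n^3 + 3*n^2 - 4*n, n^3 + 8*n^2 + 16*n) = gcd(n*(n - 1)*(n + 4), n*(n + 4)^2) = n^2 + 4*n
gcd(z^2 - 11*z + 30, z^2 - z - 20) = z - 5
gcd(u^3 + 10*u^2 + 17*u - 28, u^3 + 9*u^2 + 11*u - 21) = u^2 + 6*u - 7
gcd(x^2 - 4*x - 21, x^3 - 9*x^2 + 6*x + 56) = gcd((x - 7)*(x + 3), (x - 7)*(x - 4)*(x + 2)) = x - 7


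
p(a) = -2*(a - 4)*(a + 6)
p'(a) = -4*a - 4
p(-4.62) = 23.79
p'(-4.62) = 14.48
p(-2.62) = 44.75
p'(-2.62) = 6.48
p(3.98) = 0.40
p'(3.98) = -19.92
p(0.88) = 42.93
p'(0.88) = -7.52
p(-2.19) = 47.17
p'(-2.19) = 4.76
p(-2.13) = 47.45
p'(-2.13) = 4.52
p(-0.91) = 49.98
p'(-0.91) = -0.36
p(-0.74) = 49.86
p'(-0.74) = -1.04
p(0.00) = 48.00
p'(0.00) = -4.00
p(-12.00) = -192.00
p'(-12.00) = 44.00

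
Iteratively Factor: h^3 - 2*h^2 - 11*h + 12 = (h - 4)*(h^2 + 2*h - 3) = (h - 4)*(h - 1)*(h + 3)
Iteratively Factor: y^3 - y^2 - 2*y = (y + 1)*(y^2 - 2*y) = y*(y + 1)*(y - 2)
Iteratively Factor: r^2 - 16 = (r - 4)*(r + 4)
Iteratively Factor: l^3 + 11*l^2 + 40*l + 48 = (l + 3)*(l^2 + 8*l + 16) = (l + 3)*(l + 4)*(l + 4)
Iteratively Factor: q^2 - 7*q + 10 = (q - 5)*(q - 2)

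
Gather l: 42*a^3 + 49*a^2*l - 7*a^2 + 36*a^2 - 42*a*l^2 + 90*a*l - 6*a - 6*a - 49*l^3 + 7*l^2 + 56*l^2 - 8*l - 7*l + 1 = 42*a^3 + 29*a^2 - 12*a - 49*l^3 + l^2*(63 - 42*a) + l*(49*a^2 + 90*a - 15) + 1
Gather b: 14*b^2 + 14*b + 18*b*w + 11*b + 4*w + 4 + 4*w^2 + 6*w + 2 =14*b^2 + b*(18*w + 25) + 4*w^2 + 10*w + 6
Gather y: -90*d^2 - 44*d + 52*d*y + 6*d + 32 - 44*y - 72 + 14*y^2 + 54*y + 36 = -90*d^2 - 38*d + 14*y^2 + y*(52*d + 10) - 4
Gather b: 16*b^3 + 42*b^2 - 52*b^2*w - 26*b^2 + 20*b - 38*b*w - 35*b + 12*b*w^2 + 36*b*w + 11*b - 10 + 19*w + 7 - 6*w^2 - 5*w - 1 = 16*b^3 + b^2*(16 - 52*w) + b*(12*w^2 - 2*w - 4) - 6*w^2 + 14*w - 4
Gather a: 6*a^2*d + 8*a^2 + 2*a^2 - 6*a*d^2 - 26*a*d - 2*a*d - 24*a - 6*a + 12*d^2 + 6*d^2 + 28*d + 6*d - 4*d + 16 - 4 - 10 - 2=a^2*(6*d + 10) + a*(-6*d^2 - 28*d - 30) + 18*d^2 + 30*d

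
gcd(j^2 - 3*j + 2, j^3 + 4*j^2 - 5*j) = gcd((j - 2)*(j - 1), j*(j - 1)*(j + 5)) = j - 1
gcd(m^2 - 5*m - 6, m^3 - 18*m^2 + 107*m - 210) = m - 6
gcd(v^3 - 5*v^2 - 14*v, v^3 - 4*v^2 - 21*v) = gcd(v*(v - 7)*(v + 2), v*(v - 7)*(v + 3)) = v^2 - 7*v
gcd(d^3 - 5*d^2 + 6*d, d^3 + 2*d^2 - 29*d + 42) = d^2 - 5*d + 6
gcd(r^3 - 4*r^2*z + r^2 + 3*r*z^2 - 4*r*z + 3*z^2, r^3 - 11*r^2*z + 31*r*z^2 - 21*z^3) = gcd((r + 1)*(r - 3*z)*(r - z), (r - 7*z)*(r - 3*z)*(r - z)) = r^2 - 4*r*z + 3*z^2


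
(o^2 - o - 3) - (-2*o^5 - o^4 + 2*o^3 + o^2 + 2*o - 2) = 2*o^5 + o^4 - 2*o^3 - 3*o - 1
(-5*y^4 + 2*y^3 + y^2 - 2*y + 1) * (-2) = 10*y^4 - 4*y^3 - 2*y^2 + 4*y - 2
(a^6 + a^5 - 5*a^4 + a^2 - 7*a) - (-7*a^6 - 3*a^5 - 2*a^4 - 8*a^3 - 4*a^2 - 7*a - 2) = 8*a^6 + 4*a^5 - 3*a^4 + 8*a^3 + 5*a^2 + 2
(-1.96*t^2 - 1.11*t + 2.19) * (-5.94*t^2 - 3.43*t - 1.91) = 11.6424*t^4 + 13.3162*t^3 - 5.4577*t^2 - 5.3916*t - 4.1829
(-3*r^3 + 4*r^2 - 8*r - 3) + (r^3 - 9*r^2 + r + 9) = -2*r^3 - 5*r^2 - 7*r + 6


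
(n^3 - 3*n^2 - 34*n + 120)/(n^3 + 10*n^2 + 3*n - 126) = (n^2 - 9*n + 20)/(n^2 + 4*n - 21)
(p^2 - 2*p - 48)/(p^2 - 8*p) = (p + 6)/p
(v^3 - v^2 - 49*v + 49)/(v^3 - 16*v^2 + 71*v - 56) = (v + 7)/(v - 8)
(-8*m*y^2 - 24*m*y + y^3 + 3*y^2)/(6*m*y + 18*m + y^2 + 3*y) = y*(-8*m + y)/(6*m + y)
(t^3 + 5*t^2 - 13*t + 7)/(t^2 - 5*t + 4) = (t^2 + 6*t - 7)/(t - 4)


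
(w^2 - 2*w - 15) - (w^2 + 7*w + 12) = -9*w - 27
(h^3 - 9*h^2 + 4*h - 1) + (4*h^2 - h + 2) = h^3 - 5*h^2 + 3*h + 1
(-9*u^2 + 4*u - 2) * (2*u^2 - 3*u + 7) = -18*u^4 + 35*u^3 - 79*u^2 + 34*u - 14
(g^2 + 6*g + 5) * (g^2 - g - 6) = g^4 + 5*g^3 - 7*g^2 - 41*g - 30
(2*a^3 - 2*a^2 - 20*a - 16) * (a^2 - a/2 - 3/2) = 2*a^5 - 3*a^4 - 22*a^3 - 3*a^2 + 38*a + 24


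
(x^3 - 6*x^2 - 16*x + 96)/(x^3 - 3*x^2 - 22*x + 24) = (x - 4)/(x - 1)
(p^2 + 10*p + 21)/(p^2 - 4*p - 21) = (p + 7)/(p - 7)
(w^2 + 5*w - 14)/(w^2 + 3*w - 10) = (w + 7)/(w + 5)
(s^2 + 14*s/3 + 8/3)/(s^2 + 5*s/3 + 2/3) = (s + 4)/(s + 1)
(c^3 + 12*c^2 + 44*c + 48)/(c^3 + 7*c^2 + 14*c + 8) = (c + 6)/(c + 1)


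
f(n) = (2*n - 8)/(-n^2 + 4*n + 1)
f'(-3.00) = 0.25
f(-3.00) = 0.70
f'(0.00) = 34.00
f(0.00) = -8.00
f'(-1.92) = 0.67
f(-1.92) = 1.14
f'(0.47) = 3.81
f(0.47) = -2.66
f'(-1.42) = 1.35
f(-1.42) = 1.62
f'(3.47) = 0.32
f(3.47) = -0.37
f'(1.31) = 0.80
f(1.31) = -1.19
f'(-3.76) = 0.15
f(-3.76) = 0.55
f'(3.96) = 1.49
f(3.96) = -0.07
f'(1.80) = 0.47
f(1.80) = -0.89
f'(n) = (2*n - 8)*(2*n - 4)/(-n^2 + 4*n + 1)^2 + 2/(-n^2 + 4*n + 1) = 2*(-n^2 + 4*n + 2*(n - 4)*(n - 2) + 1)/(-n^2 + 4*n + 1)^2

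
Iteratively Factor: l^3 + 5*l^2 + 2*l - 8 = (l + 4)*(l^2 + l - 2) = (l + 2)*(l + 4)*(l - 1)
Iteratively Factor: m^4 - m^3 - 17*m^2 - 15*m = (m - 5)*(m^3 + 4*m^2 + 3*m) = m*(m - 5)*(m^2 + 4*m + 3) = m*(m - 5)*(m + 3)*(m + 1)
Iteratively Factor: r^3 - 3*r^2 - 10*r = (r + 2)*(r^2 - 5*r) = (r - 5)*(r + 2)*(r)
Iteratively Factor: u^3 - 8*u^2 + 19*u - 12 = (u - 4)*(u^2 - 4*u + 3) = (u - 4)*(u - 1)*(u - 3)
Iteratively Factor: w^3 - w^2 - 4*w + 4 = (w - 2)*(w^2 + w - 2) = (w - 2)*(w - 1)*(w + 2)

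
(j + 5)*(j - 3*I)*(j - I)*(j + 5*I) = j^4 + 5*j^3 + I*j^3 + 17*j^2 + 5*I*j^2 + 85*j - 15*I*j - 75*I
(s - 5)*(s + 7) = s^2 + 2*s - 35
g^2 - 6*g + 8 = (g - 4)*(g - 2)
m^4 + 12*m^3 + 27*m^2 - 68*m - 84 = (m - 2)*(m + 1)*(m + 6)*(m + 7)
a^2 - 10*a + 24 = (a - 6)*(a - 4)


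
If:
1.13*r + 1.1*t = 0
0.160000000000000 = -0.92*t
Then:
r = 0.17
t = -0.17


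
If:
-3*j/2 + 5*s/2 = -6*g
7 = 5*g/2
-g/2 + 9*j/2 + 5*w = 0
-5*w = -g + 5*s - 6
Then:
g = 14/5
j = -82/3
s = -578/25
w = 622/25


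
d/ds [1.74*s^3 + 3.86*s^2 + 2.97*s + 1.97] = 5.22*s^2 + 7.72*s + 2.97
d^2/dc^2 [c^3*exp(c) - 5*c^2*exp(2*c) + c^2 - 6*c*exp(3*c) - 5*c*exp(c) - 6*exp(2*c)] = c^3*exp(c) - 20*c^2*exp(2*c) + 6*c^2*exp(c) - 54*c*exp(3*c) - 40*c*exp(2*c) + c*exp(c) - 36*exp(3*c) - 34*exp(2*c) - 10*exp(c) + 2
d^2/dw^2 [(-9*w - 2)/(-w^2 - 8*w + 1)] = 2*(4*(w + 4)^2*(9*w + 2) - (27*w + 74)*(w^2 + 8*w - 1))/(w^2 + 8*w - 1)^3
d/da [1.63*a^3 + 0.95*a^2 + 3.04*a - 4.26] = 4.89*a^2 + 1.9*a + 3.04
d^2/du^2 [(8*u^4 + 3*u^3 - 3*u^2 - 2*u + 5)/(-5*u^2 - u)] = 2*(-200*u^6 - 120*u^5 - 24*u^4 + 32*u^3 - 375*u^2 - 75*u - 5)/(u^3*(125*u^3 + 75*u^2 + 15*u + 1))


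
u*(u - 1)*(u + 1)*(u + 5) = u^4 + 5*u^3 - u^2 - 5*u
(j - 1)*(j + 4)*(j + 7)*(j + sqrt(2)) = j^4 + sqrt(2)*j^3 + 10*j^3 + 10*sqrt(2)*j^2 + 17*j^2 - 28*j + 17*sqrt(2)*j - 28*sqrt(2)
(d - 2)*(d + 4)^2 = d^3 + 6*d^2 - 32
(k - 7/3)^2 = k^2 - 14*k/3 + 49/9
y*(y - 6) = y^2 - 6*y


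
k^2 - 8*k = k*(k - 8)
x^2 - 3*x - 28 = (x - 7)*(x + 4)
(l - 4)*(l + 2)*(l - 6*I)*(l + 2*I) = l^4 - 2*l^3 - 4*I*l^3 + 4*l^2 + 8*I*l^2 - 24*l + 32*I*l - 96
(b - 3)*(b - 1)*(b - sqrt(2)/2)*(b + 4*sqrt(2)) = b^4 - 4*b^3 + 7*sqrt(2)*b^3/2 - 14*sqrt(2)*b^2 - b^2 + 21*sqrt(2)*b/2 + 16*b - 12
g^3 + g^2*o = g^2*(g + o)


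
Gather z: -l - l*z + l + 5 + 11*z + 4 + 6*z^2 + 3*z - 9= 6*z^2 + z*(14 - l)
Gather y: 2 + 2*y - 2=2*y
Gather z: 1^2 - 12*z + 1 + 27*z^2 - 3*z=27*z^2 - 15*z + 2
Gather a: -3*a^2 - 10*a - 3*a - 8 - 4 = -3*a^2 - 13*a - 12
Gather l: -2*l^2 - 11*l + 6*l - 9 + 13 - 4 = -2*l^2 - 5*l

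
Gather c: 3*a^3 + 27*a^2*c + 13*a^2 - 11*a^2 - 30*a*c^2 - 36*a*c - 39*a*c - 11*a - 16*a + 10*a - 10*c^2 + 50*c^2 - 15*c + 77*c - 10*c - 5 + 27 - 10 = 3*a^3 + 2*a^2 - 17*a + c^2*(40 - 30*a) + c*(27*a^2 - 75*a + 52) + 12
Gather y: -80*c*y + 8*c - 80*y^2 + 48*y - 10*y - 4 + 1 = 8*c - 80*y^2 + y*(38 - 80*c) - 3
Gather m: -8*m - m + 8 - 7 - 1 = -9*m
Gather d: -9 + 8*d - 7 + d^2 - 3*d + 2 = d^2 + 5*d - 14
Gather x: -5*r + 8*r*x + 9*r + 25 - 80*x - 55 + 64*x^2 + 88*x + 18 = 4*r + 64*x^2 + x*(8*r + 8) - 12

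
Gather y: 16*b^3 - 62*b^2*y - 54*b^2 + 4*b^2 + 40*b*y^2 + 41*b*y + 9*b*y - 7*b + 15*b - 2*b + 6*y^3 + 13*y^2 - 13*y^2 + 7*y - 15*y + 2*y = 16*b^3 - 50*b^2 + 40*b*y^2 + 6*b + 6*y^3 + y*(-62*b^2 + 50*b - 6)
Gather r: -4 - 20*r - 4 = -20*r - 8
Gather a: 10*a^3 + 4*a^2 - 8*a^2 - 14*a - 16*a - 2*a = 10*a^3 - 4*a^2 - 32*a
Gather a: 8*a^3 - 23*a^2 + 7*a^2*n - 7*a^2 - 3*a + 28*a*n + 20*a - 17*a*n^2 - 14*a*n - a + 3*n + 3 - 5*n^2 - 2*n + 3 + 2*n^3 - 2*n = 8*a^3 + a^2*(7*n - 30) + a*(-17*n^2 + 14*n + 16) + 2*n^3 - 5*n^2 - n + 6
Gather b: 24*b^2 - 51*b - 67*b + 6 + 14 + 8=24*b^2 - 118*b + 28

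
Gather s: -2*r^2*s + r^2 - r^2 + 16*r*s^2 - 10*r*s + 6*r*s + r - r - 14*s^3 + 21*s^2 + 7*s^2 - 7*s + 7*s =-14*s^3 + s^2*(16*r + 28) + s*(-2*r^2 - 4*r)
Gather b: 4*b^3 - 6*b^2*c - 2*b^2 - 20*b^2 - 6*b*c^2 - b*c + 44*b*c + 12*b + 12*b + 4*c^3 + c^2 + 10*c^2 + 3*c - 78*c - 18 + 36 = 4*b^3 + b^2*(-6*c - 22) + b*(-6*c^2 + 43*c + 24) + 4*c^3 + 11*c^2 - 75*c + 18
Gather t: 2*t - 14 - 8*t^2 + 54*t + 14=-8*t^2 + 56*t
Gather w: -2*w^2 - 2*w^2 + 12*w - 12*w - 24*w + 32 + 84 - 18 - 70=-4*w^2 - 24*w + 28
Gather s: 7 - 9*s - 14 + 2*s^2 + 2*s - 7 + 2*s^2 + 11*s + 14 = 4*s^2 + 4*s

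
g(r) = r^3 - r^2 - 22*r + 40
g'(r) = 3*r^2 - 2*r - 22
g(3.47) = -6.60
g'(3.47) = 7.18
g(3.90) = -1.69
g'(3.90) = 15.83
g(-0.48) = 50.22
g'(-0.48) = -20.35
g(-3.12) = 68.53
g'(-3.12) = 13.44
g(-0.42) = 48.99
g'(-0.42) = -20.63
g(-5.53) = -38.03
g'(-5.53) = 80.80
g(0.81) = 22.06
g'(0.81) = -21.65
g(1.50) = 8.12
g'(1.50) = -18.25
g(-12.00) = -1568.00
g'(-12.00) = 434.00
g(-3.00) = 70.00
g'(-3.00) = 11.00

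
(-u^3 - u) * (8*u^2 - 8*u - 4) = -8*u^5 + 8*u^4 - 4*u^3 + 8*u^2 + 4*u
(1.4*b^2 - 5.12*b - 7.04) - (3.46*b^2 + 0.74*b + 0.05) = -2.06*b^2 - 5.86*b - 7.09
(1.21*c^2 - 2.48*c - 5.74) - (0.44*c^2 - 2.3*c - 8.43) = 0.77*c^2 - 0.18*c + 2.69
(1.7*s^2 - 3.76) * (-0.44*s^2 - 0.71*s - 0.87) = -0.748*s^4 - 1.207*s^3 + 0.1754*s^2 + 2.6696*s + 3.2712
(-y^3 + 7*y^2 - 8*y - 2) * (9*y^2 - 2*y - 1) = -9*y^5 + 65*y^4 - 85*y^3 - 9*y^2 + 12*y + 2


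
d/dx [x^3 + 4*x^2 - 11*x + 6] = 3*x^2 + 8*x - 11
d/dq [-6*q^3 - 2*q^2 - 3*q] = -18*q^2 - 4*q - 3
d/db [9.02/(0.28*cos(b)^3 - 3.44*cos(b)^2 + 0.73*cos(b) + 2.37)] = (7.5768*cos(b)^2 - 62.0576*cos(b) + 6.5846)*sin(b)/(0.28*cos(b)^3 - 3.44*cos(b)^2 + 0.73*cos(b) + 2.37)^2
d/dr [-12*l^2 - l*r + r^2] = -l + 2*r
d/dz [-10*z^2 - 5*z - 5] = -20*z - 5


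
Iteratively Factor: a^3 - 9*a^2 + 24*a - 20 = (a - 2)*(a^2 - 7*a + 10) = (a - 5)*(a - 2)*(a - 2)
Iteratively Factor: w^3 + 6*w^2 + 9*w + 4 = (w + 4)*(w^2 + 2*w + 1) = (w + 1)*(w + 4)*(w + 1)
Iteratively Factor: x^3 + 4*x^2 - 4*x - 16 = (x - 2)*(x^2 + 6*x + 8) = (x - 2)*(x + 4)*(x + 2)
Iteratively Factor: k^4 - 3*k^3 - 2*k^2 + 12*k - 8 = (k - 1)*(k^3 - 2*k^2 - 4*k + 8) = (k - 2)*(k - 1)*(k^2 - 4) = (k - 2)^2*(k - 1)*(k + 2)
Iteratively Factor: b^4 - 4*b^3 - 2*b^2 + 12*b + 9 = (b + 1)*(b^3 - 5*b^2 + 3*b + 9) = (b + 1)^2*(b^2 - 6*b + 9) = (b - 3)*(b + 1)^2*(b - 3)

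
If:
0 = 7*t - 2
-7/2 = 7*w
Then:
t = 2/7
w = -1/2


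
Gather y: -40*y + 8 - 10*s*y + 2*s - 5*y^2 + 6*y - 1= 2*s - 5*y^2 + y*(-10*s - 34) + 7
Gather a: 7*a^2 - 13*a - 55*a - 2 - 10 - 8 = 7*a^2 - 68*a - 20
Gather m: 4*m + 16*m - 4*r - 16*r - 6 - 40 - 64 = 20*m - 20*r - 110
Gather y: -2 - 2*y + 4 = 2 - 2*y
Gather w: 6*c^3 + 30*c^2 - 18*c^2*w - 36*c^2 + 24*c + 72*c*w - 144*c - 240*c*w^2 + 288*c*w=6*c^3 - 6*c^2 - 240*c*w^2 - 120*c + w*(-18*c^2 + 360*c)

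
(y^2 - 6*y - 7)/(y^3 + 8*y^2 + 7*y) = (y - 7)/(y*(y + 7))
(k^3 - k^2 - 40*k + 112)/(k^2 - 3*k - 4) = (k^2 + 3*k - 28)/(k + 1)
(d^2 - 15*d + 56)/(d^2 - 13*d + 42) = (d - 8)/(d - 6)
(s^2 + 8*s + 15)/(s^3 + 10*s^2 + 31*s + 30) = 1/(s + 2)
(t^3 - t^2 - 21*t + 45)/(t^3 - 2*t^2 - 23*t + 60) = (t - 3)/(t - 4)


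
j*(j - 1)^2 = j^3 - 2*j^2 + j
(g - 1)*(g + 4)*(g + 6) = g^3 + 9*g^2 + 14*g - 24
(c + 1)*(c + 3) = c^2 + 4*c + 3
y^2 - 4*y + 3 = (y - 3)*(y - 1)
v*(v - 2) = v^2 - 2*v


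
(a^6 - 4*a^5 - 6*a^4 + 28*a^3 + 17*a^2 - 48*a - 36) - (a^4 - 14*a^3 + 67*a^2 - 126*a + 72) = a^6 - 4*a^5 - 7*a^4 + 42*a^3 - 50*a^2 + 78*a - 108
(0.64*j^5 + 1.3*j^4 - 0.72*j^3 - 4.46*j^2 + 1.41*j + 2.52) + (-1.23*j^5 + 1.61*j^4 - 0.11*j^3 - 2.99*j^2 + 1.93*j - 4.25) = -0.59*j^5 + 2.91*j^4 - 0.83*j^3 - 7.45*j^2 + 3.34*j - 1.73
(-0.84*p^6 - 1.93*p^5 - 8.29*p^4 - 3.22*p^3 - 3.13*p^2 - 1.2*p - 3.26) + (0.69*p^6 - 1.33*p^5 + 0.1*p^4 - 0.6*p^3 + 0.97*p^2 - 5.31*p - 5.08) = -0.15*p^6 - 3.26*p^5 - 8.19*p^4 - 3.82*p^3 - 2.16*p^2 - 6.51*p - 8.34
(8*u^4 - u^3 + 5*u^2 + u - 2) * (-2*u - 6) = -16*u^5 - 46*u^4 - 4*u^3 - 32*u^2 - 2*u + 12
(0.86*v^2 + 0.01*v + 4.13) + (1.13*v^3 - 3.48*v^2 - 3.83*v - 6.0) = 1.13*v^3 - 2.62*v^2 - 3.82*v - 1.87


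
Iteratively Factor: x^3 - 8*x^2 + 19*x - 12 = (x - 4)*(x^2 - 4*x + 3) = (x - 4)*(x - 1)*(x - 3)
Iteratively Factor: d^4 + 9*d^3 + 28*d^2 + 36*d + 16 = (d + 2)*(d^3 + 7*d^2 + 14*d + 8) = (d + 1)*(d + 2)*(d^2 + 6*d + 8) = (d + 1)*(d + 2)*(d + 4)*(d + 2)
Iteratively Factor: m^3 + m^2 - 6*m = (m)*(m^2 + m - 6) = m*(m + 3)*(m - 2)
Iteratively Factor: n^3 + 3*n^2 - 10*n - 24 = (n - 3)*(n^2 + 6*n + 8) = (n - 3)*(n + 2)*(n + 4)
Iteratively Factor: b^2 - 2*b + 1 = (b - 1)*(b - 1)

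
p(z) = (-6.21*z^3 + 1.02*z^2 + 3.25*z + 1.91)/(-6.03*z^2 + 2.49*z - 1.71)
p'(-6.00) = 1.04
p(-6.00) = -5.82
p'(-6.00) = 1.04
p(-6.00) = -5.82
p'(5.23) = 1.07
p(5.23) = 5.48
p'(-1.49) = 1.04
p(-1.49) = -1.06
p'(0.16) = -2.75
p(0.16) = -1.66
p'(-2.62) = 1.07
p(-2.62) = -2.26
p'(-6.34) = 1.04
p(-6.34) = -6.18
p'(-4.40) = 1.05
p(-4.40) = -4.14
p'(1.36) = 1.85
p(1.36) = 0.78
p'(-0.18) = -2.14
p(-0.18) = -0.59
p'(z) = (12.06*z - 2.49)*(-6.21*z^3 + 1.02*z^2 + 3.25*z + 1.91)/(-6.03*z^2 + 2.49*z - 1.71)^2 + (-18.63*z^2 + 2.04*z + 3.25)/(-6.03*z^2 + 2.49*z - 1.71) = (37.4463*z^4 - 30.9258*z^3 + 53.9946*z^2 + 19.5462*z - 10.3134)/(36.3609*z^4 - 30.0294*z^3 + 26.8227*z^2 - 8.5158*z + 2.9241)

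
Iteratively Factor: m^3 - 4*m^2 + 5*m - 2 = (m - 2)*(m^2 - 2*m + 1) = (m - 2)*(m - 1)*(m - 1)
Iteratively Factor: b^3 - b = (b)*(b^2 - 1) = b*(b - 1)*(b + 1)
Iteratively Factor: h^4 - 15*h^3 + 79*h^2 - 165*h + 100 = (h - 4)*(h^3 - 11*h^2 + 35*h - 25) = (h - 4)*(h - 1)*(h^2 - 10*h + 25) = (h - 5)*(h - 4)*(h - 1)*(h - 5)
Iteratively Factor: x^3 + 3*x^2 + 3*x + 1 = (x + 1)*(x^2 + 2*x + 1) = (x + 1)^2*(x + 1)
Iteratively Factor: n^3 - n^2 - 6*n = (n)*(n^2 - n - 6) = n*(n - 3)*(n + 2)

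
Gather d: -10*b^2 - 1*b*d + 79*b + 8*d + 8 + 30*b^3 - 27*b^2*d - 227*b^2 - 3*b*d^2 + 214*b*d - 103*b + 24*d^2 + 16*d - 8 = 30*b^3 - 237*b^2 - 24*b + d^2*(24 - 3*b) + d*(-27*b^2 + 213*b + 24)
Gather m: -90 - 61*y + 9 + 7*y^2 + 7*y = 7*y^2 - 54*y - 81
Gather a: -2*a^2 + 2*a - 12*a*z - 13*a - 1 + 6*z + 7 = -2*a^2 + a*(-12*z - 11) + 6*z + 6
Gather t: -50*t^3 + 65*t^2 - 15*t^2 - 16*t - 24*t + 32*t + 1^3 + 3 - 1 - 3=-50*t^3 + 50*t^2 - 8*t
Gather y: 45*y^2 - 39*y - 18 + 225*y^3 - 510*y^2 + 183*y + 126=225*y^3 - 465*y^2 + 144*y + 108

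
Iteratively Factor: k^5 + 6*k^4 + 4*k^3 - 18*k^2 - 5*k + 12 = (k + 4)*(k^4 + 2*k^3 - 4*k^2 - 2*k + 3) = (k + 3)*(k + 4)*(k^3 - k^2 - k + 1) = (k - 1)*(k + 3)*(k + 4)*(k^2 - 1) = (k - 1)*(k + 1)*(k + 3)*(k + 4)*(k - 1)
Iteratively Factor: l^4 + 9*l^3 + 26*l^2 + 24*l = (l + 3)*(l^3 + 6*l^2 + 8*l) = (l + 3)*(l + 4)*(l^2 + 2*l) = (l + 2)*(l + 3)*(l + 4)*(l)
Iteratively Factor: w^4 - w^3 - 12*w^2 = (w + 3)*(w^3 - 4*w^2) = w*(w + 3)*(w^2 - 4*w) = w^2*(w + 3)*(w - 4)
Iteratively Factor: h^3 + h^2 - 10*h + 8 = (h + 4)*(h^2 - 3*h + 2) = (h - 1)*(h + 4)*(h - 2)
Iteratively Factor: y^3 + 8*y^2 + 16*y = (y + 4)*(y^2 + 4*y) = (y + 4)^2*(y)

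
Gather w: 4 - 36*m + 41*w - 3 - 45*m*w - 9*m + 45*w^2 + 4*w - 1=-45*m + 45*w^2 + w*(45 - 45*m)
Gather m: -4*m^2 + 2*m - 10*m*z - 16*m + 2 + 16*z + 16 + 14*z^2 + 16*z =-4*m^2 + m*(-10*z - 14) + 14*z^2 + 32*z + 18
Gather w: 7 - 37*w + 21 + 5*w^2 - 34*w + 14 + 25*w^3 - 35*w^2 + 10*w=25*w^3 - 30*w^2 - 61*w + 42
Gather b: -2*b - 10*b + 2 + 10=12 - 12*b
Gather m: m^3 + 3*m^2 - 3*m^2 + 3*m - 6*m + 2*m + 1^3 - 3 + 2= m^3 - m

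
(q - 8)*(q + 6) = q^2 - 2*q - 48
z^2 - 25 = (z - 5)*(z + 5)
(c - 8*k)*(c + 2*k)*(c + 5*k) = c^3 - c^2*k - 46*c*k^2 - 80*k^3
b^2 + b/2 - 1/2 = (b - 1/2)*(b + 1)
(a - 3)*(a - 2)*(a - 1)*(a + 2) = a^4 - 4*a^3 - a^2 + 16*a - 12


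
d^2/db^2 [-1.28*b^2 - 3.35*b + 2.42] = -2.56000000000000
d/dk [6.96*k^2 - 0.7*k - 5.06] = 13.92*k - 0.7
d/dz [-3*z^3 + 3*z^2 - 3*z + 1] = -9*z^2 + 6*z - 3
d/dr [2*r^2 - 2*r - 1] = 4*r - 2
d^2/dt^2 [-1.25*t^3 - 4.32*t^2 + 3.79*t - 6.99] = -7.5*t - 8.64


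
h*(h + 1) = h^2 + h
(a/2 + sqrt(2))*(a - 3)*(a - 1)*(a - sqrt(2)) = a^4/2 - 2*a^3 + sqrt(2)*a^3/2 - 2*sqrt(2)*a^2 - a^2/2 + 3*sqrt(2)*a/2 + 8*a - 6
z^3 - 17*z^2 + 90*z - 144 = (z - 8)*(z - 6)*(z - 3)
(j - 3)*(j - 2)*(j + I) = j^3 - 5*j^2 + I*j^2 + 6*j - 5*I*j + 6*I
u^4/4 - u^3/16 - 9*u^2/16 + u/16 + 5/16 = (u/4 + 1/4)*(u - 5/4)*(u - 1)*(u + 1)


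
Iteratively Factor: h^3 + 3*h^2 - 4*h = (h + 4)*(h^2 - h) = (h - 1)*(h + 4)*(h)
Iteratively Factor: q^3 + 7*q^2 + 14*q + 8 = (q + 2)*(q^2 + 5*q + 4) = (q + 2)*(q + 4)*(q + 1)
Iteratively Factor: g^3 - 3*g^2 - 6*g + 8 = (g + 2)*(g^2 - 5*g + 4) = (g - 4)*(g + 2)*(g - 1)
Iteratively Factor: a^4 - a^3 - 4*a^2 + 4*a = (a)*(a^3 - a^2 - 4*a + 4) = a*(a - 1)*(a^2 - 4) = a*(a - 1)*(a + 2)*(a - 2)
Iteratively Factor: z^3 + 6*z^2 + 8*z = (z + 4)*(z^2 + 2*z) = z*(z + 4)*(z + 2)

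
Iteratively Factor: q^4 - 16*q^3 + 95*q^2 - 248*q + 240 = (q - 5)*(q^3 - 11*q^2 + 40*q - 48) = (q - 5)*(q - 4)*(q^2 - 7*q + 12) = (q - 5)*(q - 4)*(q - 3)*(q - 4)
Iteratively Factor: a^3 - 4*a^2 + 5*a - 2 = (a - 1)*(a^2 - 3*a + 2) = (a - 1)^2*(a - 2)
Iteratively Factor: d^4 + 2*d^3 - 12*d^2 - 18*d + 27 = (d + 3)*(d^3 - d^2 - 9*d + 9) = (d - 3)*(d + 3)*(d^2 + 2*d - 3) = (d - 3)*(d + 3)^2*(d - 1)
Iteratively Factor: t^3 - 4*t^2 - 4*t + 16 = (t + 2)*(t^2 - 6*t + 8) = (t - 4)*(t + 2)*(t - 2)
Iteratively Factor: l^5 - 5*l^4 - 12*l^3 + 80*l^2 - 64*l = (l - 4)*(l^4 - l^3 - 16*l^2 + 16*l) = (l - 4)*(l + 4)*(l^3 - 5*l^2 + 4*l) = (l - 4)^2*(l + 4)*(l^2 - l) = (l - 4)^2*(l - 1)*(l + 4)*(l)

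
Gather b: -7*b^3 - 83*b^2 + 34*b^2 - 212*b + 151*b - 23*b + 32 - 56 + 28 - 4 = -7*b^3 - 49*b^2 - 84*b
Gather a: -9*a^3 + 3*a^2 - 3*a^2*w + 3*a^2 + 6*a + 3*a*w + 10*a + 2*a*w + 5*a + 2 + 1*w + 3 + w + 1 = -9*a^3 + a^2*(6 - 3*w) + a*(5*w + 21) + 2*w + 6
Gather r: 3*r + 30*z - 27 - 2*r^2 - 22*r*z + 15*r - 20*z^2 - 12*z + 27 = -2*r^2 + r*(18 - 22*z) - 20*z^2 + 18*z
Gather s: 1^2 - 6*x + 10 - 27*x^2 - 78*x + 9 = -27*x^2 - 84*x + 20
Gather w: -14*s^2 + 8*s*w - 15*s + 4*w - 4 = -14*s^2 - 15*s + w*(8*s + 4) - 4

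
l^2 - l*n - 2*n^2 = (l - 2*n)*(l + n)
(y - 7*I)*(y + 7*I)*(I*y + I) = I*y^3 + I*y^2 + 49*I*y + 49*I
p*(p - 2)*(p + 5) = p^3 + 3*p^2 - 10*p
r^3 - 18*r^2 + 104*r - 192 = (r - 8)*(r - 6)*(r - 4)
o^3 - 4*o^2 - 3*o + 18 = (o - 3)^2*(o + 2)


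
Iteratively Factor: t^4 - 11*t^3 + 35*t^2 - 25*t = (t - 5)*(t^3 - 6*t^2 + 5*t) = t*(t - 5)*(t^2 - 6*t + 5) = t*(t - 5)*(t - 1)*(t - 5)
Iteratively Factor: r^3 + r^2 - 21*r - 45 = (r - 5)*(r^2 + 6*r + 9) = (r - 5)*(r + 3)*(r + 3)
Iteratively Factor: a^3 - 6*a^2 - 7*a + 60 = (a - 5)*(a^2 - a - 12) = (a - 5)*(a - 4)*(a + 3)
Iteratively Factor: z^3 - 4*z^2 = (z)*(z^2 - 4*z) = z^2*(z - 4)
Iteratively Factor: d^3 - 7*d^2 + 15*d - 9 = (d - 3)*(d^2 - 4*d + 3) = (d - 3)^2*(d - 1)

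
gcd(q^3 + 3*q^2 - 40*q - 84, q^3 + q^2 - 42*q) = q^2 + q - 42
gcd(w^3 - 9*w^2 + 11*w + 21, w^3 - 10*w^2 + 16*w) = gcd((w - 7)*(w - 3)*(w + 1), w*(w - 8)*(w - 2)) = 1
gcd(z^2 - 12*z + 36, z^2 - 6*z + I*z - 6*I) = z - 6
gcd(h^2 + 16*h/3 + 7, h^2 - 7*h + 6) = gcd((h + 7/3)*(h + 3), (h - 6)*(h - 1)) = 1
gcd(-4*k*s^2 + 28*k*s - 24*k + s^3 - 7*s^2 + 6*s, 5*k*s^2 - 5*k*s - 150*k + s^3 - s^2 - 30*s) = s - 6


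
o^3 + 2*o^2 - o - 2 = (o - 1)*(o + 1)*(o + 2)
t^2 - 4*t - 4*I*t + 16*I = (t - 4)*(t - 4*I)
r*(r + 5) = r^2 + 5*r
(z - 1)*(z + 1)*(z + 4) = z^3 + 4*z^2 - z - 4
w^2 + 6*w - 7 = (w - 1)*(w + 7)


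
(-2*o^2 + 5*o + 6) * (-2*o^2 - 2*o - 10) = 4*o^4 - 6*o^3 - 2*o^2 - 62*o - 60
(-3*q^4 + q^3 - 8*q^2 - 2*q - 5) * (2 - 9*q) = 27*q^5 - 15*q^4 + 74*q^3 + 2*q^2 + 41*q - 10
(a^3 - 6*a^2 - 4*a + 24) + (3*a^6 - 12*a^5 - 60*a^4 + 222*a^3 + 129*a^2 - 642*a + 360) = 3*a^6 - 12*a^5 - 60*a^4 + 223*a^3 + 123*a^2 - 646*a + 384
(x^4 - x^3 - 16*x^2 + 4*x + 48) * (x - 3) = x^5 - 4*x^4 - 13*x^3 + 52*x^2 + 36*x - 144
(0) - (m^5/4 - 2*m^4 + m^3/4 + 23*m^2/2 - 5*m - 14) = -m^5/4 + 2*m^4 - m^3/4 - 23*m^2/2 + 5*m + 14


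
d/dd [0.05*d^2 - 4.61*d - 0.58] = 0.1*d - 4.61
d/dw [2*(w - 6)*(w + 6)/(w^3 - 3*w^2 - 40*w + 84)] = 2*(-w^2 + 12*w - 40)/(w^4 - 18*w^3 + 109*w^2 - 252*w + 196)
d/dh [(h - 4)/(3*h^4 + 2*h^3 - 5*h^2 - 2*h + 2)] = (-9*h^4 + 44*h^3 + 29*h^2 - 40*h - 6)/(9*h^8 + 12*h^7 - 26*h^6 - 32*h^5 + 29*h^4 + 28*h^3 - 16*h^2 - 8*h + 4)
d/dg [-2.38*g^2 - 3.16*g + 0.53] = -4.76*g - 3.16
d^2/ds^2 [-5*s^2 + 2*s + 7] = -10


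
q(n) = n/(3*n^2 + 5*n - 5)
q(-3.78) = -0.20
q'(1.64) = -0.10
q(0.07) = -0.02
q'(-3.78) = -0.13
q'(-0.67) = -0.13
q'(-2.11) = -3.81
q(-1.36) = 0.22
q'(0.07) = -0.23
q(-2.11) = 0.96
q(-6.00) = -0.08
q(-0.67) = 0.10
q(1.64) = 0.15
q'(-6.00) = -0.02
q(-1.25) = 0.19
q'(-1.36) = -0.27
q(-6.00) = -0.08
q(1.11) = 0.26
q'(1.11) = -0.48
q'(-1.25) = -0.22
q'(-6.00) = -0.02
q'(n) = n*(-6*n - 5)/(3*n^2 + 5*n - 5)^2 + 1/(3*n^2 + 5*n - 5) = (3*n^2 - n*(6*n + 5) + 5*n - 5)/(3*n^2 + 5*n - 5)^2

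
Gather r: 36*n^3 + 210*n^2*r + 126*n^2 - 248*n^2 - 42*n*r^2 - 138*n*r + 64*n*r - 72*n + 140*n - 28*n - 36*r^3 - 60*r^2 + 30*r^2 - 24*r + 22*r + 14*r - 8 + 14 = 36*n^3 - 122*n^2 + 40*n - 36*r^3 + r^2*(-42*n - 30) + r*(210*n^2 - 74*n + 12) + 6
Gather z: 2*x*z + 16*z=z*(2*x + 16)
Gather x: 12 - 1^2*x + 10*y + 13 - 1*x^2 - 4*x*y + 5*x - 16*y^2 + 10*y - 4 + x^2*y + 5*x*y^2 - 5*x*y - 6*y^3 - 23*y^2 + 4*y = x^2*(y - 1) + x*(5*y^2 - 9*y + 4) - 6*y^3 - 39*y^2 + 24*y + 21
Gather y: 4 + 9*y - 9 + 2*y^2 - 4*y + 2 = 2*y^2 + 5*y - 3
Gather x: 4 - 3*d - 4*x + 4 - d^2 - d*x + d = -d^2 - 2*d + x*(-d - 4) + 8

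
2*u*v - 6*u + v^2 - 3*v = (2*u + v)*(v - 3)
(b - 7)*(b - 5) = b^2 - 12*b + 35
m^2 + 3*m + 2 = (m + 1)*(m + 2)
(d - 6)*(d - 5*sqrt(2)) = d^2 - 5*sqrt(2)*d - 6*d + 30*sqrt(2)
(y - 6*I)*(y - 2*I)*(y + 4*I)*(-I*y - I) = -I*y^4 - 4*y^3 - I*y^3 - 4*y^2 - 20*I*y^2 - 48*y - 20*I*y - 48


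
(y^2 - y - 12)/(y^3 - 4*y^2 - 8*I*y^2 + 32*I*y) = (y + 3)/(y*(y - 8*I))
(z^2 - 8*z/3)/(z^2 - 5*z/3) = (3*z - 8)/(3*z - 5)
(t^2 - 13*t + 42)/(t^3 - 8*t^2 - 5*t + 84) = (t - 6)/(t^2 - t - 12)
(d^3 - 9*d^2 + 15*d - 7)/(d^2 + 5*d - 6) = (d^2 - 8*d + 7)/(d + 6)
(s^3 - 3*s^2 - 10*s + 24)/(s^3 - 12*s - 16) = (s^2 + s - 6)/(s^2 + 4*s + 4)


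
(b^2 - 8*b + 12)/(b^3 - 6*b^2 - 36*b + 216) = (b - 2)/(b^2 - 36)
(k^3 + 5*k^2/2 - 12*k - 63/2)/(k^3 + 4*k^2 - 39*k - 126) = (k^2 - k/2 - 21/2)/(k^2 + k - 42)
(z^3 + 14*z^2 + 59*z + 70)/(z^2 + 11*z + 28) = (z^2 + 7*z + 10)/(z + 4)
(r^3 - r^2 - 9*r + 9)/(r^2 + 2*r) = (r^3 - r^2 - 9*r + 9)/(r*(r + 2))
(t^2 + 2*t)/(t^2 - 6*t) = (t + 2)/(t - 6)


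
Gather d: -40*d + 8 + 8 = 16 - 40*d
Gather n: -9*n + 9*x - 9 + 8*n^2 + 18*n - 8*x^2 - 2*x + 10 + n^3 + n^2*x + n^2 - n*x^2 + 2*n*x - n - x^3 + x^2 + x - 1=n^3 + n^2*(x + 9) + n*(-x^2 + 2*x + 8) - x^3 - 7*x^2 + 8*x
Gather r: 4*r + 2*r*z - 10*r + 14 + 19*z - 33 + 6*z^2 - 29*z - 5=r*(2*z - 6) + 6*z^2 - 10*z - 24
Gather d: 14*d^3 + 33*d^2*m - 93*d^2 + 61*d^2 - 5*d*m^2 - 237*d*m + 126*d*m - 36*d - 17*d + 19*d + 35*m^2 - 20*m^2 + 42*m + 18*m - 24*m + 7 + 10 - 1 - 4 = 14*d^3 + d^2*(33*m - 32) + d*(-5*m^2 - 111*m - 34) + 15*m^2 + 36*m + 12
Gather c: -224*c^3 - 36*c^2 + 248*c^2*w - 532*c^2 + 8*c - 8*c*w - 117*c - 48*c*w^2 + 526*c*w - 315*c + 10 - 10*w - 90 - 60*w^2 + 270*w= -224*c^3 + c^2*(248*w - 568) + c*(-48*w^2 + 518*w - 424) - 60*w^2 + 260*w - 80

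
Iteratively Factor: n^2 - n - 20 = (n - 5)*(n + 4)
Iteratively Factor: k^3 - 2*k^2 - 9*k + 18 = (k - 2)*(k^2 - 9) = (k - 2)*(k + 3)*(k - 3)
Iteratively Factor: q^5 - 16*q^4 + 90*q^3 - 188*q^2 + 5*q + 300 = (q - 5)*(q^4 - 11*q^3 + 35*q^2 - 13*q - 60) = (q - 5)*(q - 3)*(q^3 - 8*q^2 + 11*q + 20) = (q - 5)*(q - 4)*(q - 3)*(q^2 - 4*q - 5) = (q - 5)^2*(q - 4)*(q - 3)*(q + 1)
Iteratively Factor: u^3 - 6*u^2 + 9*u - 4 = (u - 1)*(u^2 - 5*u + 4) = (u - 4)*(u - 1)*(u - 1)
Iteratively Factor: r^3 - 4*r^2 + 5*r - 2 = (r - 1)*(r^2 - 3*r + 2) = (r - 1)^2*(r - 2)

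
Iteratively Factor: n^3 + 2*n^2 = (n + 2)*(n^2) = n*(n + 2)*(n)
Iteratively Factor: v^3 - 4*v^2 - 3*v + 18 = (v - 3)*(v^2 - v - 6) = (v - 3)^2*(v + 2)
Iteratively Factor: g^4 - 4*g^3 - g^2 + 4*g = (g)*(g^3 - 4*g^2 - g + 4) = g*(g - 1)*(g^2 - 3*g - 4) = g*(g - 4)*(g - 1)*(g + 1)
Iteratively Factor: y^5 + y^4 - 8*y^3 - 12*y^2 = (y)*(y^4 + y^3 - 8*y^2 - 12*y) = y*(y + 2)*(y^3 - y^2 - 6*y) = y*(y - 3)*(y + 2)*(y^2 + 2*y) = y^2*(y - 3)*(y + 2)*(y + 2)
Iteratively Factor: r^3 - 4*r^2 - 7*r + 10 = (r + 2)*(r^2 - 6*r + 5) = (r - 5)*(r + 2)*(r - 1)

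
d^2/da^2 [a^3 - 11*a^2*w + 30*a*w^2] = 6*a - 22*w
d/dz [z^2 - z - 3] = 2*z - 1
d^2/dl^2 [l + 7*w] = 0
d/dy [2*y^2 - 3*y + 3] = 4*y - 3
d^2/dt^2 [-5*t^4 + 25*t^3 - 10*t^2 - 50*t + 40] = -60*t^2 + 150*t - 20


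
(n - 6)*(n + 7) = n^2 + n - 42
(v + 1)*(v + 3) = v^2 + 4*v + 3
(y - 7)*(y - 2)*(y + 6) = y^3 - 3*y^2 - 40*y + 84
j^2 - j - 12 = (j - 4)*(j + 3)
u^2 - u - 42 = (u - 7)*(u + 6)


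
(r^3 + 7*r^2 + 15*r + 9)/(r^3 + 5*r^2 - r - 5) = (r^2 + 6*r + 9)/(r^2 + 4*r - 5)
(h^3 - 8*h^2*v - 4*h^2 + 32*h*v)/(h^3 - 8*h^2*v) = (h - 4)/h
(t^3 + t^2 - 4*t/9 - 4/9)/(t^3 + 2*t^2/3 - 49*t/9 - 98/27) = 3*(3*t^2 + t - 2)/(9*t^2 - 49)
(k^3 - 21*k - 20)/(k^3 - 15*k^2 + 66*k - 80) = (k^2 + 5*k + 4)/(k^2 - 10*k + 16)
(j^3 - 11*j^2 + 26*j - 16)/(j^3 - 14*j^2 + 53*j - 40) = (j - 2)/(j - 5)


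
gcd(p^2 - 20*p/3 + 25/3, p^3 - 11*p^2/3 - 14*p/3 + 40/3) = p - 5/3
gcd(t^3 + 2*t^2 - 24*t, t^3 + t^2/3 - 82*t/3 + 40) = t^2 + 2*t - 24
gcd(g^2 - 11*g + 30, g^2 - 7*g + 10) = g - 5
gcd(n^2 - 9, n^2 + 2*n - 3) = n + 3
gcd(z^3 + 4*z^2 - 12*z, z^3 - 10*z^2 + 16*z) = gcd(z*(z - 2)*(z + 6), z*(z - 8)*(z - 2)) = z^2 - 2*z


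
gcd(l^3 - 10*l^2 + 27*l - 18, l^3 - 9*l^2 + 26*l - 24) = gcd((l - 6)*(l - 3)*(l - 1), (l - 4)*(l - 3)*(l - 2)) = l - 3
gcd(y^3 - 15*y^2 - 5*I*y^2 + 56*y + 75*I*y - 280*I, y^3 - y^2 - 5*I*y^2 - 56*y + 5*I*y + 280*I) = y^2 + y*(-8 - 5*I) + 40*I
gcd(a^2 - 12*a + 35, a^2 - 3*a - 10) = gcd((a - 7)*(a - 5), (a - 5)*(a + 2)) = a - 5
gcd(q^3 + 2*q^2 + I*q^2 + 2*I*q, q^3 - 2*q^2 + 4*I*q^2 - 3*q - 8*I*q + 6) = q + I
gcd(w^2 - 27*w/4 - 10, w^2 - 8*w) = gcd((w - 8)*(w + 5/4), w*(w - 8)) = w - 8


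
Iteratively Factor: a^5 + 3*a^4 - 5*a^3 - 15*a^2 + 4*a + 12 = (a + 2)*(a^4 + a^3 - 7*a^2 - a + 6) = (a + 1)*(a + 2)*(a^3 - 7*a + 6) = (a + 1)*(a + 2)*(a + 3)*(a^2 - 3*a + 2) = (a - 1)*(a + 1)*(a + 2)*(a + 3)*(a - 2)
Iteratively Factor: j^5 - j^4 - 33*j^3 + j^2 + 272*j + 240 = (j - 5)*(j^4 + 4*j^3 - 13*j^2 - 64*j - 48) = (j - 5)*(j + 4)*(j^3 - 13*j - 12) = (j - 5)*(j - 4)*(j + 4)*(j^2 + 4*j + 3) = (j - 5)*(j - 4)*(j + 1)*(j + 4)*(j + 3)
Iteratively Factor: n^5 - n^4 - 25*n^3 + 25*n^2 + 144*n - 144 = (n - 3)*(n^4 + 2*n^3 - 19*n^2 - 32*n + 48) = (n - 3)*(n - 1)*(n^3 + 3*n^2 - 16*n - 48) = (n - 3)*(n - 1)*(n + 3)*(n^2 - 16) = (n - 4)*(n - 3)*(n - 1)*(n + 3)*(n + 4)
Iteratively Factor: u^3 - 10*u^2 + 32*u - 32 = (u - 4)*(u^2 - 6*u + 8) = (u - 4)*(u - 2)*(u - 4)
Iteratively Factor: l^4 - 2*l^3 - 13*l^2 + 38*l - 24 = (l - 2)*(l^3 - 13*l + 12) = (l - 2)*(l + 4)*(l^2 - 4*l + 3) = (l - 3)*(l - 2)*(l + 4)*(l - 1)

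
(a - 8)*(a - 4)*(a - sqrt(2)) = a^3 - 12*a^2 - sqrt(2)*a^2 + 12*sqrt(2)*a + 32*a - 32*sqrt(2)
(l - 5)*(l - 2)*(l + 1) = l^3 - 6*l^2 + 3*l + 10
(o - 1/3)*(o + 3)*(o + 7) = o^3 + 29*o^2/3 + 53*o/3 - 7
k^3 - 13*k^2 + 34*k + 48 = (k - 8)*(k - 6)*(k + 1)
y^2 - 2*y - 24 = (y - 6)*(y + 4)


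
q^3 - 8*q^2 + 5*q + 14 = (q - 7)*(q - 2)*(q + 1)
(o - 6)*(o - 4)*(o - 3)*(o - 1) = o^4 - 14*o^3 + 67*o^2 - 126*o + 72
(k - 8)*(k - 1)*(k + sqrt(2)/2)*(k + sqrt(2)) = k^4 - 9*k^3 + 3*sqrt(2)*k^3/2 - 27*sqrt(2)*k^2/2 + 9*k^2 - 9*k + 12*sqrt(2)*k + 8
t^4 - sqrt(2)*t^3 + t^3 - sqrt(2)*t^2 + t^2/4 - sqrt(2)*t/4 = t*(t + 1/2)^2*(t - sqrt(2))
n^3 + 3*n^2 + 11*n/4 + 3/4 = (n + 1/2)*(n + 1)*(n + 3/2)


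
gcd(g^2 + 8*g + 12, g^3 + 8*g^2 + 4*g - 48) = g + 6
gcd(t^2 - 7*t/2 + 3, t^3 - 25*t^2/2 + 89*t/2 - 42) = t - 3/2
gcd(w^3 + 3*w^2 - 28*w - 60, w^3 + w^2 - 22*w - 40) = w^2 - 3*w - 10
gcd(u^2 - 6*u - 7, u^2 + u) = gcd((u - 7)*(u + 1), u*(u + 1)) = u + 1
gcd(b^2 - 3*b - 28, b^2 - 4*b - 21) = b - 7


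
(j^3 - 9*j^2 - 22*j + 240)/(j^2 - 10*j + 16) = (j^2 - j - 30)/(j - 2)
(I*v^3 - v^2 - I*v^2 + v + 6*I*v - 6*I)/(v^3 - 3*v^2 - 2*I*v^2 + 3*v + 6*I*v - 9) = (I*v^3 - v^2*(1 + I) + v*(1 + 6*I) - 6*I)/(v^3 - v^2*(3 + 2*I) + 3*v*(1 + 2*I) - 9)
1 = 1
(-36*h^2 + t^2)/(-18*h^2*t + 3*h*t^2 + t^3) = (-6*h + t)/(t*(-3*h + t))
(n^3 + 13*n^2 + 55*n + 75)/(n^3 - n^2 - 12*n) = (n^2 + 10*n + 25)/(n*(n - 4))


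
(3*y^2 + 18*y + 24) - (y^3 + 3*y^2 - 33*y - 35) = -y^3 + 51*y + 59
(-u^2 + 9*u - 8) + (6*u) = -u^2 + 15*u - 8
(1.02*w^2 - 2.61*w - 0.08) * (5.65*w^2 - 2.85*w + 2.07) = 5.763*w^4 - 17.6535*w^3 + 9.0979*w^2 - 5.1747*w - 0.1656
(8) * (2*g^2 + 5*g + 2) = 16*g^2 + 40*g + 16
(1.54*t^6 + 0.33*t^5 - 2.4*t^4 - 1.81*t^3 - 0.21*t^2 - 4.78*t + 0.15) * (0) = 0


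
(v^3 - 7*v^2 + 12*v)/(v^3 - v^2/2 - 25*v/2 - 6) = 2*v*(v - 3)/(2*v^2 + 7*v + 3)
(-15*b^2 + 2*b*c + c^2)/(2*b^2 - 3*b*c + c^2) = (-15*b^2 + 2*b*c + c^2)/(2*b^2 - 3*b*c + c^2)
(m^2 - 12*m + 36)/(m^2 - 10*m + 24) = (m - 6)/(m - 4)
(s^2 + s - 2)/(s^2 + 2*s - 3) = (s + 2)/(s + 3)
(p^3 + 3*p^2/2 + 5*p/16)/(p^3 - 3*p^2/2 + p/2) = (16*p^2 + 24*p + 5)/(8*(2*p^2 - 3*p + 1))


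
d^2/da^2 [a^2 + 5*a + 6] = 2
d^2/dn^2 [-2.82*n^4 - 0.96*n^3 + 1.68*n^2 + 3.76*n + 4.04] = -33.84*n^2 - 5.76*n + 3.36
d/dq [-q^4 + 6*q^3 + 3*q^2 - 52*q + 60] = -4*q^3 + 18*q^2 + 6*q - 52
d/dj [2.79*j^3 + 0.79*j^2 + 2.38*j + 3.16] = 8.37*j^2 + 1.58*j + 2.38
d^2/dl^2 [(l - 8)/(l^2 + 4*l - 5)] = 2*((4 - 3*l)*(l^2 + 4*l - 5) + 4*(l - 8)*(l + 2)^2)/(l^2 + 4*l - 5)^3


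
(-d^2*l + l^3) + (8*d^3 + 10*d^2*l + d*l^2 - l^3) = 8*d^3 + 9*d^2*l + d*l^2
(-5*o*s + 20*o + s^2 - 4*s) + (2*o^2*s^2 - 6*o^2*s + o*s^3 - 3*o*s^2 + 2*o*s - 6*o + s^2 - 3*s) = 2*o^2*s^2 - 6*o^2*s + o*s^3 - 3*o*s^2 - 3*o*s + 14*o + 2*s^2 - 7*s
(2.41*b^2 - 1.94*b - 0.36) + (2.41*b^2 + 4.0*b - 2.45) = 4.82*b^2 + 2.06*b - 2.81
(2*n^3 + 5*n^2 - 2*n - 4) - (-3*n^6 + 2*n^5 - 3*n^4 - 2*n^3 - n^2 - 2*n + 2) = 3*n^6 - 2*n^5 + 3*n^4 + 4*n^3 + 6*n^2 - 6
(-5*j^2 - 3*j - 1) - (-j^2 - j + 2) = -4*j^2 - 2*j - 3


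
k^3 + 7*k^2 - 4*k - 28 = (k - 2)*(k + 2)*(k + 7)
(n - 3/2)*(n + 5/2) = n^2 + n - 15/4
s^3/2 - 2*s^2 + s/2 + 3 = (s/2 + 1/2)*(s - 3)*(s - 2)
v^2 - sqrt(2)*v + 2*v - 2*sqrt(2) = (v + 2)*(v - sqrt(2))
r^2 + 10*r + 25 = (r + 5)^2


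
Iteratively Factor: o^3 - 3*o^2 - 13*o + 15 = (o - 5)*(o^2 + 2*o - 3) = (o - 5)*(o - 1)*(o + 3)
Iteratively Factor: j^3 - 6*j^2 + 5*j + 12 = (j - 4)*(j^2 - 2*j - 3) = (j - 4)*(j + 1)*(j - 3)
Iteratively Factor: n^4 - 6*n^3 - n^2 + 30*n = (n + 2)*(n^3 - 8*n^2 + 15*n) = (n - 3)*(n + 2)*(n^2 - 5*n) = (n - 5)*(n - 3)*(n + 2)*(n)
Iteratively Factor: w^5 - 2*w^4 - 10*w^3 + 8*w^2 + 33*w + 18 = (w + 1)*(w^4 - 3*w^3 - 7*w^2 + 15*w + 18) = (w + 1)*(w + 2)*(w^3 - 5*w^2 + 3*w + 9) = (w - 3)*(w + 1)*(w + 2)*(w^2 - 2*w - 3) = (w - 3)*(w + 1)^2*(w + 2)*(w - 3)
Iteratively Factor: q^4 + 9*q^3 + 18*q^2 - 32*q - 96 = (q + 3)*(q^3 + 6*q^2 - 32) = (q + 3)*(q + 4)*(q^2 + 2*q - 8) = (q + 3)*(q + 4)^2*(q - 2)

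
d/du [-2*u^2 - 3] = -4*u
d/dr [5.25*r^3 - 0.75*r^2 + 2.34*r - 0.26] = 15.75*r^2 - 1.5*r + 2.34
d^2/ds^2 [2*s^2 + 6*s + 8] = 4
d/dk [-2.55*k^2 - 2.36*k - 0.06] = -5.1*k - 2.36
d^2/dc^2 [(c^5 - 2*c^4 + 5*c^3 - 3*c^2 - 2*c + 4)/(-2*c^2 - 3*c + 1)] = 2*(-12*c^7 - 40*c^6 + 87*c^4 - 123*c^3 + 27*c^2 - 75*c - 35)/(8*c^6 + 36*c^5 + 42*c^4 - 9*c^3 - 21*c^2 + 9*c - 1)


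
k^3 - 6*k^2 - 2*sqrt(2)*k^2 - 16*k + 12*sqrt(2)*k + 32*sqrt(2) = (k - 8)*(k + 2)*(k - 2*sqrt(2))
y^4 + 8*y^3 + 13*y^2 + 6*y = y*(y + 1)^2*(y + 6)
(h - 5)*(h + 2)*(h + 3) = h^3 - 19*h - 30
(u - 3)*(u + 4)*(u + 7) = u^3 + 8*u^2 - 5*u - 84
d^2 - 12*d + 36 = (d - 6)^2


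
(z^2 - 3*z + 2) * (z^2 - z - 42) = z^4 - 4*z^3 - 37*z^2 + 124*z - 84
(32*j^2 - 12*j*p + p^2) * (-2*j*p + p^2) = -64*j^3*p + 56*j^2*p^2 - 14*j*p^3 + p^4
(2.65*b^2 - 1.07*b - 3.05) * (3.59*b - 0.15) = 9.5135*b^3 - 4.2388*b^2 - 10.789*b + 0.4575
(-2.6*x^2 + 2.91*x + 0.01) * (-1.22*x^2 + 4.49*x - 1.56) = 3.172*x^4 - 15.2242*x^3 + 17.1097*x^2 - 4.4947*x - 0.0156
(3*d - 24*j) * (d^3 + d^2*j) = 3*d^4 - 21*d^3*j - 24*d^2*j^2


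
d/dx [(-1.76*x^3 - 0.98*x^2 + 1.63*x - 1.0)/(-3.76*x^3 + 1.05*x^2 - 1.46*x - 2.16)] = (-5.5328*x^4 + 17.3968*x^3 - 0.155899999999999*x^2 + 6.3336*x - 4.9808)/(14.1376*x^6 - 7.896*x^5 + 12.0817*x^4 + 13.1772*x^3 - 2.4044*x^2 + 6.3072*x + 4.6656)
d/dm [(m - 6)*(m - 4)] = 2*m - 10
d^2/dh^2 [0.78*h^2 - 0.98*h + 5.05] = 1.56000000000000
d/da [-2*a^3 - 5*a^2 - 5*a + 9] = -6*a^2 - 10*a - 5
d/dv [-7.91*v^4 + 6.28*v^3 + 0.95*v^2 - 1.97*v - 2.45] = -31.64*v^3 + 18.84*v^2 + 1.9*v - 1.97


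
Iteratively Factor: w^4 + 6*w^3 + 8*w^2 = (w)*(w^3 + 6*w^2 + 8*w) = w*(w + 4)*(w^2 + 2*w) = w^2*(w + 4)*(w + 2)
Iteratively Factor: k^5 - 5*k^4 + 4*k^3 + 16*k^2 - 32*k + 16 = (k + 2)*(k^4 - 7*k^3 + 18*k^2 - 20*k + 8) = (k - 2)*(k + 2)*(k^3 - 5*k^2 + 8*k - 4) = (k - 2)*(k - 1)*(k + 2)*(k^2 - 4*k + 4) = (k - 2)^2*(k - 1)*(k + 2)*(k - 2)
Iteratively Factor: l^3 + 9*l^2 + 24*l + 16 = (l + 1)*(l^2 + 8*l + 16) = (l + 1)*(l + 4)*(l + 4)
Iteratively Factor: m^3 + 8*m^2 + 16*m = (m + 4)*(m^2 + 4*m) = m*(m + 4)*(m + 4)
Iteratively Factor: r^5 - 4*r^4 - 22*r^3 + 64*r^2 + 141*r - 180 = (r - 4)*(r^4 - 22*r^2 - 24*r + 45) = (r - 4)*(r - 1)*(r^3 + r^2 - 21*r - 45) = (r - 5)*(r - 4)*(r - 1)*(r^2 + 6*r + 9) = (r - 5)*(r - 4)*(r - 1)*(r + 3)*(r + 3)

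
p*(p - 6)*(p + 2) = p^3 - 4*p^2 - 12*p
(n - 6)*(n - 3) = n^2 - 9*n + 18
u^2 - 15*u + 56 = (u - 8)*(u - 7)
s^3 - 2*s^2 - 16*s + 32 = (s - 4)*(s - 2)*(s + 4)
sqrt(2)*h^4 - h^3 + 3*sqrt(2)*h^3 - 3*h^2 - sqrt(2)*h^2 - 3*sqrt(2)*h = h*(h + 3)*(h - sqrt(2))*(sqrt(2)*h + 1)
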